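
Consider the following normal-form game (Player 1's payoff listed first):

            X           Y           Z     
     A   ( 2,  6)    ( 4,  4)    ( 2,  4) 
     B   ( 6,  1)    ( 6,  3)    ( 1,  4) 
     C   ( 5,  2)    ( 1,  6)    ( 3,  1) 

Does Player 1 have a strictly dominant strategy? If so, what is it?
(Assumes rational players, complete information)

No strictly dominant strategy exists for Player 1

Work:
A strategy strictly dominates another if it gives a strictly higher payoff against every opponent action. Compare each pair of P1's strategies column-by-column:
  A vs B: [2 vs 6, 4 vs 6, 2 vs 1] → A does not strictly dominate B (column X: 2 ≤ 6)
  A vs C: [2 vs 5, 4 vs 1, 2 vs 3] → A does not strictly dominate C (column X: 2 ≤ 5)
  B vs A: [6 vs 2, 6 vs 4, 1 vs 2] → B does not strictly dominate A (column Z: 1 ≤ 2)
  B vs C: [6 vs 5, 6 vs 1, 1 vs 3] → B does not strictly dominate C (column Z: 1 ≤ 3)
  C vs A: [5 vs 2, 1 vs 4, 3 vs 2] → C does not strictly dominate A (column Y: 1 ≤ 4)
  C vs B: [5 vs 6, 1 vs 6, 3 vs 1] → C does not strictly dominate B (column X: 5 ≤ 6)
No single strategy strictly dominates all others → no strictly dominant strategy.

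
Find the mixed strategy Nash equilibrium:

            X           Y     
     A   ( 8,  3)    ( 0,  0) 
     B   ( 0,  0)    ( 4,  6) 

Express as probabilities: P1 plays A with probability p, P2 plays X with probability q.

p = 0.6667, q = 0.3333

Work:
Find probabilities that make opponent indifferent:
P2 chooses q to make P1 indifferent between A and B
P1 chooses p to make P2 indifferent between X and Y
Mixed NE: P1 plays (A: 0.6667, B: 0.3333), P2 plays (X: 0.3333, Y: 0.6667)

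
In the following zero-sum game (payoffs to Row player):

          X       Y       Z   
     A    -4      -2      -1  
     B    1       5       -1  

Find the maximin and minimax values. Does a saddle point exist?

Maximin = -1, Minimax = -1, Saddle: True

Work:
Row minimums: [-4, -1] → maximin = -1
Column maximums: [1, 5, -1] → minimax = -1
Saddle point exists! Game value = -1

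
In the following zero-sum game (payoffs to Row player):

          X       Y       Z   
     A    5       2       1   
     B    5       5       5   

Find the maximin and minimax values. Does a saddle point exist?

Maximin = 5, Minimax = 5, Saddle: True

Work:
Row minimums: [1, 5] → maximin = 5
Column maximums: [5, 5, 5] → minimax = 5
Saddle point exists! Game value = 5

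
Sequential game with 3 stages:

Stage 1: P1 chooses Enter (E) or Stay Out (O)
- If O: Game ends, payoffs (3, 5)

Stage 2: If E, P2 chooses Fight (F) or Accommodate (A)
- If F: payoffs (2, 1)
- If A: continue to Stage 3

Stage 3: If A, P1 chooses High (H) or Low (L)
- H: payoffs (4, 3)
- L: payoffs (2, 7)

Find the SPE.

SPE: (E, A, H); Outcome (4, 3)

Work:
Stage 3: P1 chooses H (4 vs 2)
Stage 2: P2: F->1, A->3 (anticipating H). Choose A
Stage 1: P1: O->3, E->4 (anticipating A, H). Choose E
SPE path: E -> A -> H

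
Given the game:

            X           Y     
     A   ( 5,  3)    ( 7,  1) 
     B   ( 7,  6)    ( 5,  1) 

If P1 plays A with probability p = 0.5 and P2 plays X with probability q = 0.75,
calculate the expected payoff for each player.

E[P1] = 6.0, E[P2] = 3.625

Work:
E[P1] = p·q·π₁(A,X) + p·(1-q)·π₁(A,Y) + (1-p)·q·π₁(B,X) + (1-p)·(1-q)·π₁(B,Y)
= 0.5·0.75·5 + 0.5·0.25·7 + 0.5·0.75·7 + 0.5·0.25·5
= 6.0

E[P2] = 3.625 (similar calculation)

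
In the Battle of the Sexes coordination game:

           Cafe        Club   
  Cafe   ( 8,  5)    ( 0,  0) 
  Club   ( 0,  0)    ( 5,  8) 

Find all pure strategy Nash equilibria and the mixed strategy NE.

Pure NE: (Cafe, Cafe) and (Club, Club); Mixed NE: p = 0.6154, q = 0.3846

Work:
Check pure NE:
(Cafe, Cafe): (8, 5) - no unilateral deviation beneficial
(Club, Club): (5, 8) - no unilateral deviation beneficial
Mixed NE: P1 plays Cafe with p = 0.6154, P2 plays Cafe with q = 0.3846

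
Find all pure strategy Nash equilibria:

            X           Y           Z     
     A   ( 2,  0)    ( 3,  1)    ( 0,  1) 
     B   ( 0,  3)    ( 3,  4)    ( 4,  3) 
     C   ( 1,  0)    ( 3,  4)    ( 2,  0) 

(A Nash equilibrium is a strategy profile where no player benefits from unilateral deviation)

Nash equilibrium: (A, Y), (B, Y), (C, Y)

Work:
Best responses:
  P1 vs X: payoffs [2, 0, 1] → best response A (payoff 2)
  P1 vs Y: payoffs [3, 3, 3] → best response A/B/C (payoff 3)
  P1 vs Z: payoffs [0, 4, 2] → best response B (payoff 4)
  P2 vs A: payoffs [0, 1, 1] → best response Y/Z (payoff 1)
  P2 vs B: payoffs [3, 4, 3] → best response Y (payoff 4)
  P2 vs C: payoffs [0, 4, 0] → best response Y (payoff 4)
Mutual best responses: (A,Y), (B,Y), (C,Y) → Nash equilibria.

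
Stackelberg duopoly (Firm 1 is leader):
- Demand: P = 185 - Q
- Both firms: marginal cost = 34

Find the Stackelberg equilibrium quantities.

q₁* (leader) = 75.5, q₂* (follower) = 37.75

Work:
Follower's reaction: q₂ = (a - c - q₁)/2
Leader substitutes: π₁ = q₁·(a - q₁ - (a-c-q₁)/2 - c)
FOC: q₁* = (185 - 34)/2 = 75.50
Then: q₂* = (185 - 34 - 75.5)/2 = 37.75
Leader has first-mover advantage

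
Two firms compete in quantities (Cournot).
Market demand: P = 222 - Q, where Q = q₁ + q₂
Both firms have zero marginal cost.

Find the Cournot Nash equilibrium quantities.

q₁* = q₂* = 74.0; P* = 74.0

Work:
Profit: π_i = P·q_i = (a - q_i - q_j)·q_i
FOC: ∂π_i/∂q_i = a - 2q_i - q_j = 0
Reaction function: q_i = (222 - q_j)/2
Symmetry: q* = 222/3 = 74.0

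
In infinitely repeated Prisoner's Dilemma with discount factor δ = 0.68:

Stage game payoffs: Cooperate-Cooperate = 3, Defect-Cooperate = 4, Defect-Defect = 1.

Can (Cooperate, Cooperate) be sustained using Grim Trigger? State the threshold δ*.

δ* = 0.3333; since δ = 0.68 ≥ 0.3333, cooperation can be sustained

Work:
For Grim Trigger:
Cooperate forever: 3/(1-δ)
Defect then punished: 4 + 1·δ/(1-δ)
Need: 3/(1-δ) ≥ 4 + 1·δ/(1-δ)
Solving: δ ≥ (T-R)/(T-P) = (4-3)/(4-1) = 0.3333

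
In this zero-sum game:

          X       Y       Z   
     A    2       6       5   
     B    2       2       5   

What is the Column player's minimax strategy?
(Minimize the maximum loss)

Column should play X, value = 2

Work:
Column player minimizes Row's maximum payoff:
Column X: max payoff to Row = 2
Column Y: max payoff to Row = 6
Column Z: max payoff to Row = 5
Minimum is 2, achieved by column X.
Minimax strategy: X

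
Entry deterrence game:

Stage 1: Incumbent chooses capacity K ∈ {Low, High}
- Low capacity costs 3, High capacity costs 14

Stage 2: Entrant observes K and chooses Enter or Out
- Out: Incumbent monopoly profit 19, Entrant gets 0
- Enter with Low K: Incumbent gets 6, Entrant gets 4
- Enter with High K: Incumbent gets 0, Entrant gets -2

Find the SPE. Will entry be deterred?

SPE: (High, Enter|Low, Out|High); Entry deterred. Incumbent net profit = 5

Work:
After Low K: Entrant enters (4 > 0)
After High K: Entrant stays out (-2 < 0)
Incumbent: Low → 6−3=3, High → 19−14=5
Incumbent chooses High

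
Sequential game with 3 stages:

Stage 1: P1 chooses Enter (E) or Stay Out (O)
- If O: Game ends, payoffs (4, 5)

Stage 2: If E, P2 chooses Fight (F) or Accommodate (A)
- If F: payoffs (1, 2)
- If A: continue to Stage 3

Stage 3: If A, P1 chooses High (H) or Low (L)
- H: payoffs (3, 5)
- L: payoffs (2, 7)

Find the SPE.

SPE: (O, A, H); Outcome (4, 5)

Work:
Stage 3: P1 chooses H (3 vs 2)
Stage 2: P2: F->2, A->5 (anticipating H). Choose A
Stage 1: P1: O->4, E->3 (anticipating A, H). Choose O
SPE path: O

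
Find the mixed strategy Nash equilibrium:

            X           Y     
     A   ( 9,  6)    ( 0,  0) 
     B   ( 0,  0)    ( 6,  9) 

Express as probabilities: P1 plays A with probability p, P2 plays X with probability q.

p = 0.6, q = 0.4

Work:
Find probabilities that make opponent indifferent:
P2 chooses q to make P1 indifferent between A and B
P1 chooses p to make P2 indifferent between X and Y
Mixed NE: P1 plays (A: 0.6, B: 0.4), P2 plays (X: 0.4, Y: 0.6)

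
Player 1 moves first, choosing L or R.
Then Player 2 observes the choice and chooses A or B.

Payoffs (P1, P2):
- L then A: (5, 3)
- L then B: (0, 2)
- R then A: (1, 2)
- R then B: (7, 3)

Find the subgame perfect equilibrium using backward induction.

P1 plays R, P2 plays A after L and B after R; Payoff (7, 3)

Work:
Backward induction:
After L: P2 chooses A → P1 gets 5
After R: P2 chooses B → P1 gets 7
P1 chooses R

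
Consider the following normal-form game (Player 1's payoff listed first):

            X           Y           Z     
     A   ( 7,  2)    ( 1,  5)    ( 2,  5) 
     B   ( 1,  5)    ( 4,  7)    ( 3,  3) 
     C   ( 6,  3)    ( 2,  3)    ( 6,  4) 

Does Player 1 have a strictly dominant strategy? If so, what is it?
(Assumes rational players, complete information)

No strictly dominant strategy exists for Player 1

Work:
A strategy strictly dominates another if it gives a strictly higher payoff against every opponent action. Compare each pair of P1's strategies column-by-column:
  A vs B: [7 vs 1, 1 vs 4, 2 vs 3] → A does not strictly dominate B (column Y: 1 ≤ 4)
  A vs C: [7 vs 6, 1 vs 2, 2 vs 6] → A does not strictly dominate C (column Y: 1 ≤ 2)
  B vs A: [1 vs 7, 4 vs 1, 3 vs 2] → B does not strictly dominate A (column X: 1 ≤ 7)
  B vs C: [1 vs 6, 4 vs 2, 3 vs 6] → B does not strictly dominate C (column X: 1 ≤ 6)
  C vs A: [6 vs 7, 2 vs 1, 6 vs 2] → C does not strictly dominate A (column X: 6 ≤ 7)
  C vs B: [6 vs 1, 2 vs 4, 6 vs 3] → C does not strictly dominate B (column Y: 2 ≤ 4)
No single strategy strictly dominates all others → no strictly dominant strategy.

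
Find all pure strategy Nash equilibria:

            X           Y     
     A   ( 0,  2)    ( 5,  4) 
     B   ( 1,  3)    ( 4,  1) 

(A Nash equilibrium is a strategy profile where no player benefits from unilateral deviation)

Nash equilibrium: (A, Y), (B, X)

Work:
Best responses:
  P1 vs X: payoffs [0, 1] → best response B (payoff 1)
  P1 vs Y: payoffs [5, 4] → best response A (payoff 5)
  P2 vs A: payoffs [2, 4] → best response Y (payoff 4)
  P2 vs B: payoffs [3, 1] → best response X (payoff 3)
Mutual best responses: (A,Y), (B,X) → Nash equilibria.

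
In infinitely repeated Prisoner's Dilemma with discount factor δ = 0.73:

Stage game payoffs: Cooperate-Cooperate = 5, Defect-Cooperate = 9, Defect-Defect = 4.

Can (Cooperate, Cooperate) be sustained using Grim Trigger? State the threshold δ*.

δ* = 0.8; since δ = 0.73 < 0.8, cooperation cannot be sustained

Work:
For Grim Trigger:
Cooperate forever: 5/(1-δ)
Defect then punished: 9 + 4·δ/(1-δ)
Need: 5/(1-δ) ≥ 9 + 4·δ/(1-δ)
Solving: δ ≥ (T-R)/(T-P) = (9-5)/(9-4) = 0.8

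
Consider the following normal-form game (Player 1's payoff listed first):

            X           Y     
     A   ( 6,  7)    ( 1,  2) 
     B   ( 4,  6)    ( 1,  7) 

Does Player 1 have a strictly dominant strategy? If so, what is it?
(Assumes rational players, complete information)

No strictly dominant strategy exists for Player 1

Work:
A strategy strictly dominates another if it gives a strictly higher payoff against every opponent action. Compare each pair of P1's strategies column-by-column:
  A vs B: [6 vs 4, 1 vs 1] → A does not strictly dominate B (column Y: 1 ≤ 1)
  B vs A: [4 vs 6, 1 vs 1] → B does not strictly dominate A (column X: 4 ≤ 6)
No single strategy strictly dominates all others → no strictly dominant strategy.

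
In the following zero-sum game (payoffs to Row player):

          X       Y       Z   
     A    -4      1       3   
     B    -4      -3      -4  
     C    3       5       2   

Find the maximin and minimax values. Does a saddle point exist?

Maximin = 2, Minimax = 3, Saddle: False

Work:
Row minimums: [-4, -4, 2] → maximin = 2
Column maximums: [3, 5, 3] → minimax = 3
No saddle point (maximin ≠ minimax). Mixed strategy needed.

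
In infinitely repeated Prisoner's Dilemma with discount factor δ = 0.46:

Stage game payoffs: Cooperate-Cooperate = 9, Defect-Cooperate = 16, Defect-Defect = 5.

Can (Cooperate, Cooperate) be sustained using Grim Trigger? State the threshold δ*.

δ* = 0.6364; since δ = 0.46 < 0.6364, cooperation cannot be sustained

Work:
For Grim Trigger:
Cooperate forever: 9/(1-δ)
Defect then punished: 16 + 5·δ/(1-δ)
Need: 9/(1-δ) ≥ 16 + 5·δ/(1-δ)
Solving: δ ≥ (T-R)/(T-P) = (16-9)/(16-5) = 0.6364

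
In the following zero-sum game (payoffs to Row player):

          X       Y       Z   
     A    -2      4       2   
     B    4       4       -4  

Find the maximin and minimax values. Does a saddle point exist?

Maximin = -2, Minimax = 2, Saddle: False

Work:
Row minimums: [-2, -4] → maximin = -2
Column maximums: [4, 4, 2] → minimax = 2
No saddle point (maximin ≠ minimax). Mixed strategy needed.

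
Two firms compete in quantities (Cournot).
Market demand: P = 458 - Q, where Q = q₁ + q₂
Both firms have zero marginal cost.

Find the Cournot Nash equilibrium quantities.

q₁* = q₂* = 152.67; P* = 152.67

Work:
Profit: π_i = P·q_i = (a - q_i - q_j)·q_i
FOC: ∂π_i/∂q_i = a - 2q_i - q_j = 0
Reaction function: q_i = (458 - q_j)/2
Symmetry: q* = 458/3 = 152.67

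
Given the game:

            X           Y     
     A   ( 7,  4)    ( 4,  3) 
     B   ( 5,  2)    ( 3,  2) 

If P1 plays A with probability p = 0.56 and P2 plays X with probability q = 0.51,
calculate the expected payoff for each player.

E[P1] = 4.8656, E[P2] = 2.8456

Work:
E[P1] = p·q·π₁(A,X) + p·(1-q)·π₁(A,Y) + (1-p)·q·π₁(B,X) + (1-p)·(1-q)·π₁(B,Y)
= 0.56·0.51·7 + 0.56·0.49·4 + 0.44·0.51·5 + 0.44·0.49·3
= 4.8656

E[P2] = 2.8456 (similar calculation)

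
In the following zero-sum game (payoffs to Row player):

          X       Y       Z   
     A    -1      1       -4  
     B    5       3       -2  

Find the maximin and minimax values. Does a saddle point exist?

Maximin = -2, Minimax = -2, Saddle: True

Work:
Row minimums: [-4, -2] → maximin = -2
Column maximums: [5, 3, -2] → minimax = -2
Saddle point exists! Game value = -2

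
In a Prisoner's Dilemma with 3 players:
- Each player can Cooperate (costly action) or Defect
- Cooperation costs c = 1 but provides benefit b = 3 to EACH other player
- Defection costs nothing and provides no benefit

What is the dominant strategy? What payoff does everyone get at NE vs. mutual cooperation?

Dominant: Defect; NE payoff = 0; Coop payoff = 5

Work:
Defect dominates (saves cost c = 1, benefit to others is external)
NE: All defect → everyone gets 0
If all cooperate: each receives (2)×3 - 1 = 5
Social dilemma: 5 > 0 but NE gives 0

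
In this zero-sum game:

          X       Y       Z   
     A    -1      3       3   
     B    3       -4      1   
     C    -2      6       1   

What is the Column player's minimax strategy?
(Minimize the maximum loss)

Column should play X or Z (all achieve the minimum), value = 3

Work:
Column player minimizes Row's maximum payoff:
Column X: max payoff to Row = 3
Column Y: max payoff to Row = 6
Column Z: max payoff to Row = 3
Minimum is 3, achieved by columns X, Z (tied).
Each of X or Z is a minimax strategy.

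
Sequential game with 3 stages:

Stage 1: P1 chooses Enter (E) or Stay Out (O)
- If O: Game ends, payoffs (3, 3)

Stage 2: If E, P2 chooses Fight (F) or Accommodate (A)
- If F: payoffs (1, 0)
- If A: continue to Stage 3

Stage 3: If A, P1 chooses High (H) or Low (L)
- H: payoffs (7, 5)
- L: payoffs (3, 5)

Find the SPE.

SPE: (E, A, H); Outcome (7, 5)

Work:
Stage 3: P1 chooses H (7 vs 3)
Stage 2: P2: F->0, A->5 (anticipating H). Choose A
Stage 1: P1: O->3, E->7 (anticipating A, H). Choose E
SPE path: E -> A -> H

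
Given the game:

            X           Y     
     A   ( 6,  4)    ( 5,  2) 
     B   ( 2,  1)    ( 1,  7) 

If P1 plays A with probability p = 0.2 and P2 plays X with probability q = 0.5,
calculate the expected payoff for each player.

E[P1] = 2.3, E[P2] = 3.8

Work:
E[P1] = p·q·π₁(A,X) + p·(1-q)·π₁(A,Y) + (1-p)·q·π₁(B,X) + (1-p)·(1-q)·π₁(B,Y)
= 0.2·0.5·6 + 0.2·0.5·5 + 0.8·0.5·2 + 0.8·0.5·1
= 2.3

E[P2] = 3.8 (similar calculation)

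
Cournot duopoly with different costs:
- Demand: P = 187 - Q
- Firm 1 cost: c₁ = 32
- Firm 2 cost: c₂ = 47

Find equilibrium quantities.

q₁* = 56.67, q₂* = 41.67

Work:
Reaction: q₁ = (187 - 32 - q₂)/2
Reaction: q₂ = (187 - 47 - q₁)/2
Solve simultaneously:
q₁* = (187 - 2×32 + 47)/3 = 56.67
q₂* = (187 - 2×47 + 32)/3 = 41.67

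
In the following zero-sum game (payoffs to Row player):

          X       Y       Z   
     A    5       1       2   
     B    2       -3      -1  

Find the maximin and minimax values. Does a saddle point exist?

Maximin = 1, Minimax = 1, Saddle: True

Work:
Row minimums: [1, -3] → maximin = 1
Column maximums: [5, 1, 2] → minimax = 1
Saddle point exists! Game value = 1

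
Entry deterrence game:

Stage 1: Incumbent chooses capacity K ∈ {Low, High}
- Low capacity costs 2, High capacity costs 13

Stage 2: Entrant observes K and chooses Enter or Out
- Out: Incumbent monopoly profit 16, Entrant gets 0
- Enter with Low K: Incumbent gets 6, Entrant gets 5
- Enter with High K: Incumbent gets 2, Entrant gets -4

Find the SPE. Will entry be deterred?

SPE: (Low, Enter|Low, Out|High); Entry not deterred. Incumbent net profit = 4, Entrant gets 5

Work:
After Low K: Entrant enters (5 > 0)
After High K: Entrant stays out (-4 < 0)
Incumbent: Low → 6−2=4, High → 16−13=3
Incumbent chooses Low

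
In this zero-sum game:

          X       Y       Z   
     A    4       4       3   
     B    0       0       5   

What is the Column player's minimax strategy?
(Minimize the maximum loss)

Column should play X or Y (all achieve the minimum), value = 4

Work:
Column player minimizes Row's maximum payoff:
Column X: max payoff to Row = 4
Column Y: max payoff to Row = 4
Column Z: max payoff to Row = 5
Minimum is 4, achieved by columns X, Y (tied).
Each of X or Y is a minimax strategy.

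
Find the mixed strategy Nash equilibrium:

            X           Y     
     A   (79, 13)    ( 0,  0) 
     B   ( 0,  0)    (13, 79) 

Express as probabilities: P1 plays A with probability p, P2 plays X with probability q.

p = 0.8587, q = 0.1413

Work:
Find probabilities that make opponent indifferent:
P2 chooses q to make P1 indifferent between A and B
P1 chooses p to make P2 indifferent between X and Y
Mixed NE: P1 plays (A: 0.8587, B: 0.1413), P2 plays (X: 0.1413, Y: 0.8587)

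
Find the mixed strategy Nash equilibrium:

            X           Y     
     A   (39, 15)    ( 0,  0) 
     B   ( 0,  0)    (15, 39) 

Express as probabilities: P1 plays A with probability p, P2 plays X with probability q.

p = 0.7222, q = 0.2778

Work:
Find probabilities that make opponent indifferent:
P2 chooses q to make P1 indifferent between A and B
P1 chooses p to make P2 indifferent between X and Y
Mixed NE: P1 plays (A: 0.7222, B: 0.2778), P2 plays (X: 0.2778, Y: 0.7222)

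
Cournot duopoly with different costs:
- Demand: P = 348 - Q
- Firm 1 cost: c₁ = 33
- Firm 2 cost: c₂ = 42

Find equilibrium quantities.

q₁* = 108.0, q₂* = 99.0

Work:
Reaction: q₁ = (348 - 33 - q₂)/2
Reaction: q₂ = (348 - 42 - q₁)/2
Solve simultaneously:
q₁* = (348 - 2×33 + 42)/3 = 108.0
q₂* = (348 - 2×42 + 33)/3 = 99.0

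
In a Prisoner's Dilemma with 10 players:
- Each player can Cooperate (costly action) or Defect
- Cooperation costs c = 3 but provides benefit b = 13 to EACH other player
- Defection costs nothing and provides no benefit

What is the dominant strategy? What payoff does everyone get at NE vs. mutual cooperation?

Dominant: Defect; NE payoff = 0; Coop payoff = 114

Work:
Defect dominates (saves cost c = 3, benefit to others is external)
NE: All defect → everyone gets 0
If all cooperate: each receives (9)×13 - 3 = 114
Social dilemma: 114 > 0 but NE gives 0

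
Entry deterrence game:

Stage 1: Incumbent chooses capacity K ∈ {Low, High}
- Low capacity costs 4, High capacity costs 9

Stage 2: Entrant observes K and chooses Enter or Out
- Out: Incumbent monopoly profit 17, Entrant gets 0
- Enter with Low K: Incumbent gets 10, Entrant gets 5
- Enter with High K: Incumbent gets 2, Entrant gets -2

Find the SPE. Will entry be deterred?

SPE: (High, Enter|Low, Out|High); Entry deterred. Incumbent net profit = 8

Work:
After Low K: Entrant enters (5 > 0)
After High K: Entrant stays out (-2 < 0)
Incumbent: Low → 10−4=6, High → 17−9=8
Incumbent chooses High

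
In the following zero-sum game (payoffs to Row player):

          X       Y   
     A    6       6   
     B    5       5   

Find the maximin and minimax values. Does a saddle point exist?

Maximin = 6, Minimax = 6, Saddle: True

Work:
Row minimums: [6, 5] → maximin = 6
Column maximums: [6, 6] → minimax = 6
Saddle point exists! Game value = 6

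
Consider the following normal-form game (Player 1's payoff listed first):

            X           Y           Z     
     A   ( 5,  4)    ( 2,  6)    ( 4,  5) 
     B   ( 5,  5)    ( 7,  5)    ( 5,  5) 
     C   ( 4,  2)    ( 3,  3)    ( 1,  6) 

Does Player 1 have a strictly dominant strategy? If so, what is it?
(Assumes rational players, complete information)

No strictly dominant strategy exists for Player 1

Work:
A strategy strictly dominates another if it gives a strictly higher payoff against every opponent action. Compare each pair of P1's strategies column-by-column:
  A vs B: [5 vs 5, 2 vs 7, 4 vs 5] → A does not strictly dominate B (column X: 5 ≤ 5)
  A vs C: [5 vs 4, 2 vs 3, 4 vs 1] → A does not strictly dominate C (column Y: 2 ≤ 3)
  B vs A: [5 vs 5, 7 vs 2, 5 vs 4] → B does not strictly dominate A (column X: 5 ≤ 5)
  B vs C: [5 vs 4, 7 vs 3, 5 vs 1] → B strictly dominates C
  C vs A: [4 vs 5, 3 vs 2, 1 vs 4] → C does not strictly dominate A (column X: 4 ≤ 5)
  C vs B: [4 vs 5, 3 vs 7, 1 vs 5] → C does not strictly dominate B (column X: 4 ≤ 5)
No single strategy strictly dominates all others → no strictly dominant strategy.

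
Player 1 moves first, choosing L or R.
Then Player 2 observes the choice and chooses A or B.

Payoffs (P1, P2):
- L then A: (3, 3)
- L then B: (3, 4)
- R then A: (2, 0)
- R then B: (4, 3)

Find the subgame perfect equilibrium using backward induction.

P1 plays R, P2 plays B after L and B after R; Payoff (4, 3)

Work:
Backward induction:
After L: P2 chooses B → P1 gets 3
After R: P2 chooses B → P1 gets 4
P1 chooses R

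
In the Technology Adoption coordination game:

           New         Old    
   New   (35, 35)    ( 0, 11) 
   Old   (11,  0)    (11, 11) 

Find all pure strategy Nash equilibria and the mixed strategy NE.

Pure NE: (New, New) and (Old, Old); Mixed NE: p = 0.3143, q = 0.3143

Work:
Check pure NE:
(New, New): (35, 35) - no unilateral deviation beneficial
(Old, Old): (11, 11) - no unilateral deviation beneficial
Mixed NE: P1 plays New with p = 0.3143, P2 plays New with q = 0.3143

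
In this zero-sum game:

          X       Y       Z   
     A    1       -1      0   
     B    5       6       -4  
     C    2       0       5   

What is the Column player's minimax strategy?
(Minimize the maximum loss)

Column should play X or Z (all achieve the minimum), value = 5

Work:
Column player minimizes Row's maximum payoff:
Column X: max payoff to Row = 5
Column Y: max payoff to Row = 6
Column Z: max payoff to Row = 5
Minimum is 5, achieved by columns X, Z (tied).
Each of X or Z is a minimax strategy.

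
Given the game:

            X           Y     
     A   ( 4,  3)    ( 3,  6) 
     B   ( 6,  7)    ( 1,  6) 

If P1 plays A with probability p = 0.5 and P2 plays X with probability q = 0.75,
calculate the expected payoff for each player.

E[P1] = 4.25, E[P2] = 5.25

Work:
E[P1] = p·q·π₁(A,X) + p·(1-q)·π₁(A,Y) + (1-p)·q·π₁(B,X) + (1-p)·(1-q)·π₁(B,Y)
= 0.5·0.75·4 + 0.5·0.25·3 + 0.5·0.75·6 + 0.5·0.25·1
= 4.25

E[P2] = 5.25 (similar calculation)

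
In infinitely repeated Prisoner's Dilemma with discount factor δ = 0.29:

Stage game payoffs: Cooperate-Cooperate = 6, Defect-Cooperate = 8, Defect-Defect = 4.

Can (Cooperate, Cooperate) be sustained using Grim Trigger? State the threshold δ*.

δ* = 0.5; since δ = 0.29 < 0.5, cooperation cannot be sustained

Work:
For Grim Trigger:
Cooperate forever: 6/(1-δ)
Defect then punished: 8 + 4·δ/(1-δ)
Need: 6/(1-δ) ≥ 8 + 4·δ/(1-δ)
Solving: δ ≥ (T-R)/(T-P) = (8-6)/(8-4) = 0.5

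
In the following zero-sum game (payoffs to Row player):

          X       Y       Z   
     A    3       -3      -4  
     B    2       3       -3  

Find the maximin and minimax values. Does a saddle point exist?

Maximin = -3, Minimax = -3, Saddle: True

Work:
Row minimums: [-4, -3] → maximin = -3
Column maximums: [3, 3, -3] → minimax = -3
Saddle point exists! Game value = -3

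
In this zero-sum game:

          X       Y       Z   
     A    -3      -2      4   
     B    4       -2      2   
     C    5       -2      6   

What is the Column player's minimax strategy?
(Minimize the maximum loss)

Column should play Y, value = -2

Work:
Column player minimizes Row's maximum payoff:
Column X: max payoff to Row = 5
Column Y: max payoff to Row = -2
Column Z: max payoff to Row = 6
Minimum is -2, achieved by column Y.
Minimax strategy: Y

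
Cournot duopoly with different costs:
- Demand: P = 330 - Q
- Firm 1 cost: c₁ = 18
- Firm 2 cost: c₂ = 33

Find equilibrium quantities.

q₁* = 109.0, q₂* = 94.0

Work:
Reaction: q₁ = (330 - 18 - q₂)/2
Reaction: q₂ = (330 - 33 - q₁)/2
Solve simultaneously:
q₁* = (330 - 2×18 + 33)/3 = 109.0
q₂* = (330 - 2×33 + 18)/3 = 94.0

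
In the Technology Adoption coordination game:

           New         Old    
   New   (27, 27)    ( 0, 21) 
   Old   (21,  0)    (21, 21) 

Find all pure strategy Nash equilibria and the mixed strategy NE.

Pure NE: (New, New) and (Old, Old); Mixed NE: p = 0.7778, q = 0.7778

Work:
Check pure NE:
(New, New): (27, 27) - no unilateral deviation beneficial
(Old, Old): (21, 21) - no unilateral deviation beneficial
Mixed NE: P1 plays New with p = 0.7778, P2 plays New with q = 0.7778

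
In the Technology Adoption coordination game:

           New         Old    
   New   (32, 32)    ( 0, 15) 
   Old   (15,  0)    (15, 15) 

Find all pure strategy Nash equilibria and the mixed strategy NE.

Pure NE: (New, New) and (Old, Old); Mixed NE: p = 0.4688, q = 0.4688

Work:
Check pure NE:
(New, New): (32, 32) - no unilateral deviation beneficial
(Old, Old): (15, 15) - no unilateral deviation beneficial
Mixed NE: P1 plays New with p = 0.4688, P2 plays New with q = 0.4688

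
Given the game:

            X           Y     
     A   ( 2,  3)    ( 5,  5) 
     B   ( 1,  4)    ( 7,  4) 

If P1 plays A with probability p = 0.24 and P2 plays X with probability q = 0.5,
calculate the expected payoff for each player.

E[P1] = 3.88, E[P2] = 4.0

Work:
E[P1] = p·q·π₁(A,X) + p·(1-q)·π₁(A,Y) + (1-p)·q·π₁(B,X) + (1-p)·(1-q)·π₁(B,Y)
= 0.24·0.5·2 + 0.24·0.5·5 + 0.76·0.5·1 + 0.76·0.5·7
= 3.88

E[P2] = 4.0 (similar calculation)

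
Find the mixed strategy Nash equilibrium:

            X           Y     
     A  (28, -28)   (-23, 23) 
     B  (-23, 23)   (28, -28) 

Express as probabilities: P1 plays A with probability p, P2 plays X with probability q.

p = 0.5, q = 0.5

Work:
Find probabilities that make opponent indifferent:
P2 chooses q to make P1 indifferent between A and B
P1 chooses p to make P2 indifferent between X and Y
Mixed NE: P1 plays (A: 0.5, B: 0.5), P2 plays (X: 0.5, Y: 0.5)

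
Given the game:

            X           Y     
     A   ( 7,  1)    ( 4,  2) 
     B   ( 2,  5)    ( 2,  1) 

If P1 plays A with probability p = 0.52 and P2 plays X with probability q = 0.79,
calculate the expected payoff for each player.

E[P1] = 4.2724, E[P2] = 2.626

Work:
E[P1] = p·q·π₁(A,X) + p·(1-q)·π₁(A,Y) + (1-p)·q·π₁(B,X) + (1-p)·(1-q)·π₁(B,Y)
= 0.52·0.79·7 + 0.52·0.21·4 + 0.48·0.79·2 + 0.48·0.21·2
= 4.2724

E[P2] = 2.626 (similar calculation)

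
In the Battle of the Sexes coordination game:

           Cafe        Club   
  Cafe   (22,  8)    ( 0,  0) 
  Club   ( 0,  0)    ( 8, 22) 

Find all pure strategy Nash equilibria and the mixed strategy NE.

Pure NE: (Cafe, Cafe) and (Club, Club); Mixed NE: p = 0.7333, q = 0.2667

Work:
Check pure NE:
(Cafe, Cafe): (22, 8) - no unilateral deviation beneficial
(Club, Club): (8, 22) - no unilateral deviation beneficial
Mixed NE: P1 plays Cafe with p = 0.7333, P2 plays Cafe with q = 0.2667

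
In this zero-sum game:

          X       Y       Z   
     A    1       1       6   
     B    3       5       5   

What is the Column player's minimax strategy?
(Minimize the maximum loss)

Column should play X, value = 3

Work:
Column player minimizes Row's maximum payoff:
Column X: max payoff to Row = 3
Column Y: max payoff to Row = 5
Column Z: max payoff to Row = 6
Minimum is 3, achieved by column X.
Minimax strategy: X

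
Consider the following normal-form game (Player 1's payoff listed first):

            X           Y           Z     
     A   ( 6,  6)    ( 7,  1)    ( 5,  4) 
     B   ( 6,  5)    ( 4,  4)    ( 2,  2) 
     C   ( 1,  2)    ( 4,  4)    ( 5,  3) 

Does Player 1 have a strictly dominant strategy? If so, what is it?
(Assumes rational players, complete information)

No strictly dominant strategy exists for Player 1

Work:
A strategy strictly dominates another if it gives a strictly higher payoff against every opponent action. Compare each pair of P1's strategies column-by-column:
  A vs B: [6 vs 6, 7 vs 4, 5 vs 2] → A does not strictly dominate B (column X: 6 ≤ 6)
  A vs C: [6 vs 1, 7 vs 4, 5 vs 5] → A does not strictly dominate C (column Z: 5 ≤ 5)
  B vs A: [6 vs 6, 4 vs 7, 2 vs 5] → B does not strictly dominate A (column X: 6 ≤ 6)
  B vs C: [6 vs 1, 4 vs 4, 2 vs 5] → B does not strictly dominate C (column Y: 4 ≤ 4)
  C vs A: [1 vs 6, 4 vs 7, 5 vs 5] → C does not strictly dominate A (column X: 1 ≤ 6)
  C vs B: [1 vs 6, 4 vs 4, 5 vs 2] → C does not strictly dominate B (column X: 1 ≤ 6)
No single strategy strictly dominates all others → no strictly dominant strategy.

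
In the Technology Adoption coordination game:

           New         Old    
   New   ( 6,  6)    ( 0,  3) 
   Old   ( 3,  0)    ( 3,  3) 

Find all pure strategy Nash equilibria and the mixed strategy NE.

Pure NE: (New, New) and (Old, Old); Mixed NE: p = 0.5, q = 0.5

Work:
Check pure NE:
(New, New): (6, 6) - no unilateral deviation beneficial
(Old, Old): (3, 3) - no unilateral deviation beneficial
Mixed NE: P1 plays New with p = 0.5, P2 plays New with q = 0.5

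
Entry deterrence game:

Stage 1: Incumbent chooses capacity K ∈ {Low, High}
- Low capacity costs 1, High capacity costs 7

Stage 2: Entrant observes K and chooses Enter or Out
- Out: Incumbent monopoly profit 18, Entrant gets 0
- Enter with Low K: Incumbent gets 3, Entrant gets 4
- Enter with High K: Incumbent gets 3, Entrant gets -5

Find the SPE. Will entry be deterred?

SPE: (High, Enter|Low, Out|High); Entry deterred. Incumbent net profit = 11

Work:
After Low K: Entrant enters (4 > 0)
After High K: Entrant stays out (-5 < 0)
Incumbent: Low → 3−1=2, High → 18−7=11
Incumbent chooses High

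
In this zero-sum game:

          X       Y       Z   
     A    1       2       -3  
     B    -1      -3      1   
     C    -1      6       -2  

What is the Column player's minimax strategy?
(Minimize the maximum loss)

Column should play X or Z (all achieve the minimum), value = 1

Work:
Column player minimizes Row's maximum payoff:
Column X: max payoff to Row = 1
Column Y: max payoff to Row = 6
Column Z: max payoff to Row = 1
Minimum is 1, achieved by columns X, Z (tied).
Each of X or Z is a minimax strategy.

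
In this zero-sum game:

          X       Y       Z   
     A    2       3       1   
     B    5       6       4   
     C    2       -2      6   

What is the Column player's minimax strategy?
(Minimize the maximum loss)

Column should play X, value = 5

Work:
Column player minimizes Row's maximum payoff:
Column X: max payoff to Row = 5
Column Y: max payoff to Row = 6
Column Z: max payoff to Row = 6
Minimum is 5, achieved by column X.
Minimax strategy: X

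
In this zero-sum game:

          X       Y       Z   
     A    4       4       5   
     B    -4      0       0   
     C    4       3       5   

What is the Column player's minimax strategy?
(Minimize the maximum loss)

Column should play X or Y (all achieve the minimum), value = 4

Work:
Column player minimizes Row's maximum payoff:
Column X: max payoff to Row = 4
Column Y: max payoff to Row = 4
Column Z: max payoff to Row = 5
Minimum is 4, achieved by columns X, Y (tied).
Each of X or Y is a minimax strategy.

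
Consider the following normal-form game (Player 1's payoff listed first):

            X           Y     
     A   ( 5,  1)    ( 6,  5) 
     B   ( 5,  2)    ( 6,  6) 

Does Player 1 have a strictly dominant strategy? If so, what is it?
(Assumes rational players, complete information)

No strictly dominant strategy exists for Player 1

Work:
A strategy strictly dominates another if it gives a strictly higher payoff against every opponent action. Compare each pair of P1's strategies column-by-column:
  A vs B: [5 vs 5, 6 vs 6] → A does not strictly dominate B (column X: 5 ≤ 5)
  B vs A: [5 vs 5, 6 vs 6] → B does not strictly dominate A (column X: 5 ≤ 5)
No single strategy strictly dominates all others → no strictly dominant strategy.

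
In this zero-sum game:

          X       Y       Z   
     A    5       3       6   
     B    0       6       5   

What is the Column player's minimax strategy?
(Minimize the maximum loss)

Column should play X, value = 5

Work:
Column player minimizes Row's maximum payoff:
Column X: max payoff to Row = 5
Column Y: max payoff to Row = 6
Column Z: max payoff to Row = 6
Minimum is 5, achieved by column X.
Minimax strategy: X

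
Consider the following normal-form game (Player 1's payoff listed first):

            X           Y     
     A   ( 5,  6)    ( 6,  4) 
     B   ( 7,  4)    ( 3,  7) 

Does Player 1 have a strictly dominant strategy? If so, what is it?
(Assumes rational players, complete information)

No strictly dominant strategy exists for Player 1

Work:
A strategy strictly dominates another if it gives a strictly higher payoff against every opponent action. Compare each pair of P1's strategies column-by-column:
  A vs B: [5 vs 7, 6 vs 3] → A does not strictly dominate B (column X: 5 ≤ 7)
  B vs A: [7 vs 5, 3 vs 6] → B does not strictly dominate A (column Y: 3 ≤ 6)
No single strategy strictly dominates all others → no strictly dominant strategy.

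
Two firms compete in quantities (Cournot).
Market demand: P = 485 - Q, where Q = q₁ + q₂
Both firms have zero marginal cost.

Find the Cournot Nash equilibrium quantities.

q₁* = q₂* = 161.67; P* = 161.67

Work:
Profit: π_i = P·q_i = (a - q_i - q_j)·q_i
FOC: ∂π_i/∂q_i = a - 2q_i - q_j = 0
Reaction function: q_i = (485 - q_j)/2
Symmetry: q* = 485/3 = 161.67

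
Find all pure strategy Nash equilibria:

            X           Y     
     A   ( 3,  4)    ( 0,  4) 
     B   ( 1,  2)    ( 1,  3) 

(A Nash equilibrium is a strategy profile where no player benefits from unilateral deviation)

Nash equilibrium: (A, X), (B, Y)

Work:
Best responses:
  P1 vs X: payoffs [3, 1] → best response A (payoff 3)
  P1 vs Y: payoffs [0, 1] → best response B (payoff 1)
  P2 vs A: payoffs [4, 4] → best response X/Y (payoff 4)
  P2 vs B: payoffs [2, 3] → best response Y (payoff 3)
Mutual best responses: (A,X), (B,Y) → Nash equilibria.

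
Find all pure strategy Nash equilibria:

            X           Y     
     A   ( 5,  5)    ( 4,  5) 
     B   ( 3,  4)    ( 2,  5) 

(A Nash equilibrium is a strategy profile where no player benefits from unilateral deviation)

Nash equilibrium: (A, X), (A, Y)

Work:
Best responses:
  P1 vs X: payoffs [5, 3] → best response A (payoff 5)
  P1 vs Y: payoffs [4, 2] → best response A (payoff 4)
  P2 vs A: payoffs [5, 5] → best response X/Y (payoff 5)
  P2 vs B: payoffs [4, 5] → best response Y (payoff 5)
Mutual best responses: (A,X), (A,Y) → Nash equilibria.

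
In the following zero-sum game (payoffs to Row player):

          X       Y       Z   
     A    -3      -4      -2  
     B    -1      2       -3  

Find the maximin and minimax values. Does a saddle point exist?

Maximin = -3, Minimax = -2, Saddle: False

Work:
Row minimums: [-4, -3] → maximin = -3
Column maximums: [-1, 2, -2] → minimax = -2
No saddle point (maximin ≠ minimax). Mixed strategy needed.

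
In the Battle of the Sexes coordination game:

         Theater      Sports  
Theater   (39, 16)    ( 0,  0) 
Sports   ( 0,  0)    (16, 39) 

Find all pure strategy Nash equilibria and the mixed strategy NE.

Pure NE: (Theater, Theater) and (Sports, Sports); Mixed NE: p = 0.7091, q = 0.2909

Work:
Check pure NE:
(Theater, Theater): (39, 16) - no unilateral deviation beneficial
(Sports, Sports): (16, 39) - no unilateral deviation beneficial
Mixed NE: P1 plays Theater with p = 0.7091, P2 plays Theater with q = 0.2909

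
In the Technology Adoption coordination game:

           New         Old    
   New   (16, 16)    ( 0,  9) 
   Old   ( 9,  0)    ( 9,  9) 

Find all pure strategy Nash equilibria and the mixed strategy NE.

Pure NE: (New, New) and (Old, Old); Mixed NE: p = 0.5625, q = 0.5625

Work:
Check pure NE:
(New, New): (16, 16) - no unilateral deviation beneficial
(Old, Old): (9, 9) - no unilateral deviation beneficial
Mixed NE: P1 plays New with p = 0.5625, P2 plays New with q = 0.5625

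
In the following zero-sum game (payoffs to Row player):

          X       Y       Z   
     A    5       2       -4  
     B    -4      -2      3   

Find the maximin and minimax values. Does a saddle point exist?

Maximin = -4, Minimax = 2, Saddle: False

Work:
Row minimums: [-4, -4] → maximin = -4
Column maximums: [5, 2, 3] → minimax = 2
No saddle point (maximin ≠ minimax). Mixed strategy needed.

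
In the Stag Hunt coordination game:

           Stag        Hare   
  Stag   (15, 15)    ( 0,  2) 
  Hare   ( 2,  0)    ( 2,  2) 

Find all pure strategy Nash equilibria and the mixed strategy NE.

Pure NE: (Stag, Stag) and (Hare, Hare); Mixed NE: p = 0.1333, q = 0.1333

Work:
Check pure NE:
(Stag, Stag): (15, 15) - no unilateral deviation beneficial
(Hare, Hare): (2, 2) - no unilateral deviation beneficial
Mixed NE: P1 plays Stag with p = 0.1333, P2 plays Stag with q = 0.1333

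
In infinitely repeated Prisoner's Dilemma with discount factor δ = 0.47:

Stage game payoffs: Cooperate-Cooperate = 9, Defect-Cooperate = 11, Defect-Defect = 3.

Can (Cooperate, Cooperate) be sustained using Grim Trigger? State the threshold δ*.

δ* = 0.25; since δ = 0.47 ≥ 0.25, cooperation can be sustained

Work:
For Grim Trigger:
Cooperate forever: 9/(1-δ)
Defect then punished: 11 + 3·δ/(1-δ)
Need: 9/(1-δ) ≥ 11 + 3·δ/(1-δ)
Solving: δ ≥ (T-R)/(T-P) = (11-9)/(11-3) = 0.25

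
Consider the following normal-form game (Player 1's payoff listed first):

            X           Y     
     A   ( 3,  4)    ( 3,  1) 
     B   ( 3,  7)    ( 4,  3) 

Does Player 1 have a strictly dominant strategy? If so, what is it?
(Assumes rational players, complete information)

No strictly dominant strategy exists for Player 1

Work:
A strategy strictly dominates another if it gives a strictly higher payoff against every opponent action. Compare each pair of P1's strategies column-by-column:
  A vs B: [3 vs 3, 3 vs 4] → A does not strictly dominate B (column X: 3 ≤ 3)
  B vs A: [3 vs 3, 4 vs 3] → B does not strictly dominate A (column X: 3 ≤ 3)
No single strategy strictly dominates all others → no strictly dominant strategy.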